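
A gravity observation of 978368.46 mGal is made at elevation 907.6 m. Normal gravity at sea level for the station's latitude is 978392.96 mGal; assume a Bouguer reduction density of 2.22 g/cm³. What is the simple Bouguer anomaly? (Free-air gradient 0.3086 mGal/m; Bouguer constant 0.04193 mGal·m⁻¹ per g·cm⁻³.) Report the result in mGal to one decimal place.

171.1

Free-air correction = 0.3086 × 907.6 = 280.09 mGal
Free-air anomaly = 978368.46 − 978392.96 + (280.09) = 255.59 mGal
Bouguer slab correction = 0.04193 × 2.22 × 907.6 = 84.48 mGal
Simple Bouguer anomaly = 255.59 − (84.48) = 171.11 mGal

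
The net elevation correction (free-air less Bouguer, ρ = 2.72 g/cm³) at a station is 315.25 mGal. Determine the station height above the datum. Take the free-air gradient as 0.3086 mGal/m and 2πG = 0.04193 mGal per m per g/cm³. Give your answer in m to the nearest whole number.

1620

Combined gradient = 0.3086 − 0.04193 × 2.72 = 0.1945504 mGal/m
h = 315.25 / 0.1945504 = 1620.40 m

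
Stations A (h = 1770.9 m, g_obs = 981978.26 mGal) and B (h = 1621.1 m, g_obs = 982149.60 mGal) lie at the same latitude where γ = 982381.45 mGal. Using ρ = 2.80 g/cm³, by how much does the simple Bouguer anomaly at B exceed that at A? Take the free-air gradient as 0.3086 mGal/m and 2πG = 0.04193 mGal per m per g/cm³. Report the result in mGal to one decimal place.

142.7

Δg_SB(A) = 981978.26 − 982381.45 + 0.3086×1770.9 − 0.04193×2.80×1770.9 = -64.60 mGal
Δg_SB(B) = 982149.60 − 982381.45 + 0.3086×1621.1 − 0.04193×2.80×1621.1 = 78.10 mGal
Difference = 78.10 − (-64.60) = 142.70 mGal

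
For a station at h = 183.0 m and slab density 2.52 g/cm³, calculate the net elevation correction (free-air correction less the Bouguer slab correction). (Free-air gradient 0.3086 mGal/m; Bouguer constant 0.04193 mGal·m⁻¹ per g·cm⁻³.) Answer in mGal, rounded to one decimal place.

Combined gradient = 0.3086 − 0.04193 × 2.52 = 0.2029364 mGal/m
Combined elevation correction = 0.2029364 × 183.0 = 37.1 mGal

37.1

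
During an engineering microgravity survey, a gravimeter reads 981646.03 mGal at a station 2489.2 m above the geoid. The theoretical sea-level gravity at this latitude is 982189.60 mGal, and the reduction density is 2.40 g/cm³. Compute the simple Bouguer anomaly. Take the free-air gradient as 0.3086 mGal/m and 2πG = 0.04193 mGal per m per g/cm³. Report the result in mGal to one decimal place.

-25.9

Free-air correction = 0.3086 × 2489.2 = 768.17 mGal
Free-air anomaly = 981646.03 − 982189.60 + (768.17) = 224.60 mGal
Bouguer slab correction = 0.04193 × 2.40 × 2489.2 = 250.49 mGal
Simple Bouguer anomaly = 224.60 − (250.49) = -25.89 mGal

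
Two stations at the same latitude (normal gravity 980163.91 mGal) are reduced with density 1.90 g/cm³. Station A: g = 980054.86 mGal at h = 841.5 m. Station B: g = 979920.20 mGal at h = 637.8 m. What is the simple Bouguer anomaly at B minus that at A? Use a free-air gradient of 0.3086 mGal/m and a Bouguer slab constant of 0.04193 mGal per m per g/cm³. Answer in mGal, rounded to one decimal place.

Δg_SB(A) = 980054.86 − 980163.91 + 0.3086×841.5 − 0.04193×1.90×841.5 = 83.60 mGal
Δg_SB(B) = 979920.20 − 980163.91 + 0.3086×637.8 − 0.04193×1.90×637.8 = -97.70 mGal
Difference = -97.70 − (83.60) = -181.30 mGal

-181.3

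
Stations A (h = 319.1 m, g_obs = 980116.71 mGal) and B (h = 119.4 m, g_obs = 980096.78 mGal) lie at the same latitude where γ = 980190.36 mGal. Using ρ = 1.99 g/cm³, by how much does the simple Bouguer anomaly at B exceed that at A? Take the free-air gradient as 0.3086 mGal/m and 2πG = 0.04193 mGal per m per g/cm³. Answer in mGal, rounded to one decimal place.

Δg_SB(A) = 980116.71 − 980190.36 + 0.3086×319.1 − 0.04193×1.99×319.1 = -1.80 mGal
Δg_SB(B) = 980096.78 − 980190.36 + 0.3086×119.4 − 0.04193×1.99×119.4 = -66.70 mGal
Difference = -66.70 − (-1.80) = -64.90 mGal

-64.9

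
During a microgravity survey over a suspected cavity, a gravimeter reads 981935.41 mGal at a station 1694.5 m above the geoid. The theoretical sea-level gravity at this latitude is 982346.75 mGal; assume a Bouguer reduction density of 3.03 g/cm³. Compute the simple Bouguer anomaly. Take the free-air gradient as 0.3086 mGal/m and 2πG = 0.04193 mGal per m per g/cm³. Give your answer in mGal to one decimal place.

Free-air correction = 0.3086 × 1694.5 = 522.92 mGal
Free-air anomaly = 981935.41 − 982346.75 + (522.92) = 111.58 mGal
Bouguer slab correction = 0.04193 × 3.03 × 1694.5 = 215.28 mGal
Simple Bouguer anomaly = 111.58 − (215.28) = -103.70 mGal

-103.7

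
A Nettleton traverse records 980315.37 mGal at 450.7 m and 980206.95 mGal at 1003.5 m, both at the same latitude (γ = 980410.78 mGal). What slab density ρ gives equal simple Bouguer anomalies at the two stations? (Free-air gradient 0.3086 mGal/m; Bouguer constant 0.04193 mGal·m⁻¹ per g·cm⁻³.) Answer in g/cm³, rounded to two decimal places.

Δg_obs = 980206.95 − 980315.37 = -108.42 mGal over Δh = 1003.5 − 450.7 = 552.8 m
Equal Bouguer anomalies ⇒ Δg_obs + (0.3086 − 0.04193ρ)·Δh = 0
0.3086 − 0.04193ρ = −Δg_obs/Δh = 0.19613
ρ = (0.3086 − 0.19613) / 0.04193 = 2.68 g/cm³

2.68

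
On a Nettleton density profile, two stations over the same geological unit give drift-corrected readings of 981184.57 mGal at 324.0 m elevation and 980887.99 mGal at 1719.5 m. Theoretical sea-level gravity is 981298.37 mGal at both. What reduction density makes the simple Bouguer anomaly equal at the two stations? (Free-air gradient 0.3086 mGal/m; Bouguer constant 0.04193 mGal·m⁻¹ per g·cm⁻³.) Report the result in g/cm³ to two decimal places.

2.29

Δg_obs = 980887.99 − 981184.57 = -296.58 mGal over Δh = 1719.5 − 324.0 = 1395.5 m
Equal Bouguer anomalies ⇒ Δg_obs + (0.3086 − 0.04193ρ)·Δh = 0
0.3086 − 0.04193ρ = −Δg_obs/Δh = 0.21253
ρ = (0.3086 − 0.21253) / 0.04193 = 2.29 g/cm³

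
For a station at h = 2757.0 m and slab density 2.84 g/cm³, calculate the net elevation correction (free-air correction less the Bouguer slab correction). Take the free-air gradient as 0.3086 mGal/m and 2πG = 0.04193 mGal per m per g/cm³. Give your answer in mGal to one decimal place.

Combined gradient = 0.3086 − 0.04193 × 2.84 = 0.1895188 mGal/m
Combined elevation correction = 0.1895188 × 2757.0 = 522.5 mGal

522.5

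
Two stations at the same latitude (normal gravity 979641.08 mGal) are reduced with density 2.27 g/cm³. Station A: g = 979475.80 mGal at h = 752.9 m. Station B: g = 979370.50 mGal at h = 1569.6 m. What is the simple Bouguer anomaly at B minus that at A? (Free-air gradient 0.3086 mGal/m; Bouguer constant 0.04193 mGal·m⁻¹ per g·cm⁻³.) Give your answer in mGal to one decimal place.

Δg_SB(A) = 979475.80 − 979641.08 + 0.3086×752.9 − 0.04193×2.27×752.9 = -4.60 mGal
Δg_SB(B) = 979370.50 − 979641.08 + 0.3086×1569.6 − 0.04193×2.27×1569.6 = 64.40 mGal
Difference = 64.40 − (-4.60) = 69.00 mGal

69.0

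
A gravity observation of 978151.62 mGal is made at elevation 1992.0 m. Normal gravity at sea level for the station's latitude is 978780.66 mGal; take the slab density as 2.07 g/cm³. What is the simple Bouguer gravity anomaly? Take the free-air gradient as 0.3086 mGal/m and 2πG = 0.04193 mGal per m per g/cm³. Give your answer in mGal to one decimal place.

Free-air correction = 0.3086 × 1992.0 = 614.73 mGal
Free-air anomaly = 978151.62 − 978780.66 + (614.73) = -14.31 mGal
Bouguer slab correction = 0.04193 × 2.07 × 1992.0 = 172.90 mGal
Simple Bouguer anomaly = -14.31 − (172.90) = -187.21 mGal

-187.2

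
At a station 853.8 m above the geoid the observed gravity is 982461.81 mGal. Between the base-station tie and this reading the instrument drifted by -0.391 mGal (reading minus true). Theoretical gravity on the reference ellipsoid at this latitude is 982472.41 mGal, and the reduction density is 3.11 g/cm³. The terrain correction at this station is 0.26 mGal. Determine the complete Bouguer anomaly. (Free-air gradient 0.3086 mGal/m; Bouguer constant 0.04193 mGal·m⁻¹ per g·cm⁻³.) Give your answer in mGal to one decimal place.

142.2

Drift-corrected reading = 982461.81 − (-0.391) = 982462.201 mGal
Free-air correction = 0.3086 × 853.8 = 263.48 mGal
Free-air anomaly = 982462.201 − 982472.41 + (263.48) = 253.271 mGal
Bouguer slab correction = 0.04193 × 3.11 × 853.8 = 111.34 mGal
Simple Bouguer anomaly = 253.271 − (111.34) = 141.931 mGal
Complete Bouguer anomaly = 141.931 + 0.26 = 142.191 mGal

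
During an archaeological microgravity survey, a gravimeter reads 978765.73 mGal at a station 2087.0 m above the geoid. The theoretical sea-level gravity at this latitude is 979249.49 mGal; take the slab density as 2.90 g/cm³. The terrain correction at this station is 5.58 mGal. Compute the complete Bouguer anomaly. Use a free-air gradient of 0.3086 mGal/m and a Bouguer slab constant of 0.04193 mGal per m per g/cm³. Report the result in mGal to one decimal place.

Free-air correction = 0.3086 × 2087.0 = 644.05 mGal
Free-air anomaly = 978765.73 − 979249.49 + (644.05) = 160.29 mGal
Bouguer slab correction = 0.04193 × 2.90 × 2087.0 = 253.77 mGal
Simple Bouguer anomaly = 160.29 − (253.77) = -93.48 mGal
Complete Bouguer anomaly = -93.48 + 5.58 = -87.90 mGal

-87.9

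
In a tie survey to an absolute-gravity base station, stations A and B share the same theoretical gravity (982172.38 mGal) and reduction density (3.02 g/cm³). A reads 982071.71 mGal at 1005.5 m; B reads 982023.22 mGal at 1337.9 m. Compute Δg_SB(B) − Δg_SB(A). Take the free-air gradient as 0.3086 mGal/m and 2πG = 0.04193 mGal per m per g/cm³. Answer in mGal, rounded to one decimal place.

12.0

Δg_SB(A) = 982071.71 − 982172.38 + 0.3086×1005.5 − 0.04193×3.02×1005.5 = 82.30 mGal
Δg_SB(B) = 982023.22 − 982172.38 + 0.3086×1337.9 − 0.04193×3.02×1337.9 = 94.30 mGal
Difference = 94.30 − (82.30) = 12.00 mGal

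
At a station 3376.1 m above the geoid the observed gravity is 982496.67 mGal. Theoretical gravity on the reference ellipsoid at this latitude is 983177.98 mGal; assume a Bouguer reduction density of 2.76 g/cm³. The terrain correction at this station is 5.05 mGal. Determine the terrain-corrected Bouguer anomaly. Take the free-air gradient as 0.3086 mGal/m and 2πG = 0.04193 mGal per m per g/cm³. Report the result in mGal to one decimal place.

Free-air correction = 0.3086 × 3376.1 = 1041.86 mGal
Free-air anomaly = 982496.67 − 983177.98 + (1041.86) = 360.55 mGal
Bouguer slab correction = 0.04193 × 2.76 × 3376.1 = 390.71 mGal
Simple Bouguer anomaly = 360.55 − (390.71) = -30.16 mGal
Complete Bouguer anomaly = -30.16 + 5.05 = -25.11 mGal

-25.1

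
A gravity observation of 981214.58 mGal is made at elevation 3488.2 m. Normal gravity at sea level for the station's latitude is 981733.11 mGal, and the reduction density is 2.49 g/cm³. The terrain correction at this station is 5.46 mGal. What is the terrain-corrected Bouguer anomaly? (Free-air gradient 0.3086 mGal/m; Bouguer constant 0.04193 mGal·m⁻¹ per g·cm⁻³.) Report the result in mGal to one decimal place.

199.2

Free-air correction = 0.3086 × 3488.2 = 1076.46 mGal
Free-air anomaly = 981214.58 − 981733.11 + (1076.46) = 557.93 mGal
Bouguer slab correction = 0.04193 × 2.49 × 3488.2 = 364.19 mGal
Simple Bouguer anomaly = 557.93 − (364.19) = 193.74 mGal
Complete Bouguer anomaly = 193.74 + 5.46 = 199.20 mGal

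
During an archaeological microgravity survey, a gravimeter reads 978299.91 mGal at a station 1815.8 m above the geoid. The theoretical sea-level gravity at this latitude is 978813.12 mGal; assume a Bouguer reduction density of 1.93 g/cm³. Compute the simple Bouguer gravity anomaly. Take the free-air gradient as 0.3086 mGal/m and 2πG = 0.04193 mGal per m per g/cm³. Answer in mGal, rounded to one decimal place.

Free-air correction = 0.3086 × 1815.8 = 560.36 mGal
Free-air anomaly = 978299.91 − 978813.12 + (560.36) = 47.15 mGal
Bouguer slab correction = 0.04193 × 1.93 × 1815.8 = 146.94 mGal
Simple Bouguer anomaly = 47.15 − (146.94) = -99.79 mGal

-99.8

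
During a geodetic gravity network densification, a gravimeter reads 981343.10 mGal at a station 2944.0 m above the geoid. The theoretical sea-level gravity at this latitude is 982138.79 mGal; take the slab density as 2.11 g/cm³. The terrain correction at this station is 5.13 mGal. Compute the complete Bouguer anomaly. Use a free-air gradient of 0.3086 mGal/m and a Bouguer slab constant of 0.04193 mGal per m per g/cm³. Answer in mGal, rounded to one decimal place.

-142.5

Free-air correction = 0.3086 × 2944.0 = 908.52 mGal
Free-air anomaly = 981343.10 − 982138.79 + (908.52) = 112.83 mGal
Bouguer slab correction = 0.04193 × 2.11 × 2944.0 = 260.46 mGal
Simple Bouguer anomaly = 112.83 − (260.46) = -147.63 mGal
Complete Bouguer anomaly = -147.63 + 5.13 = -142.50 mGal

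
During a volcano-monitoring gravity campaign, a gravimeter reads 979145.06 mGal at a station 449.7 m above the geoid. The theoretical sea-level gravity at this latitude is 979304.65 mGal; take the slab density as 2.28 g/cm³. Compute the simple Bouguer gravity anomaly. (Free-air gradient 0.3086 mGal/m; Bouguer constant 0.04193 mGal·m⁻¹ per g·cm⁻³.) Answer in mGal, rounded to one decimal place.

-63.8

Free-air correction = 0.3086 × 449.7 = 138.78 mGal
Free-air anomaly = 979145.06 − 979304.65 + (138.78) = -20.81 mGal
Bouguer slab correction = 0.04193 × 2.28 × 449.7 = 42.99 mGal
Simple Bouguer anomaly = -20.81 − (42.99) = -63.80 mGal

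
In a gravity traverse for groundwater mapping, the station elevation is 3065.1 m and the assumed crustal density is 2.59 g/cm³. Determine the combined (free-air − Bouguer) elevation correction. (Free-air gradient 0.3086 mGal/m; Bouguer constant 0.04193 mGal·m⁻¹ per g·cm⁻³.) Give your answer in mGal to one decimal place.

613.0

Combined gradient = 0.3086 − 0.04193 × 2.59 = 0.2000013 mGal/m
Combined elevation correction = 0.2000013 × 3065.1 = 613.0 mGal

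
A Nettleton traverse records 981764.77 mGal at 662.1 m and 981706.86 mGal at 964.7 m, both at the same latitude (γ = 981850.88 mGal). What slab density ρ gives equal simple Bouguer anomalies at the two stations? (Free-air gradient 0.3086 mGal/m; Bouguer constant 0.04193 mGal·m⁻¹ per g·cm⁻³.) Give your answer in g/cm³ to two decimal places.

2.80

Δg_obs = 981706.86 − 981764.77 = -57.91 mGal over Δh = 964.7 − 662.1 = 302.6 m
Equal Bouguer anomalies ⇒ Δg_obs + (0.3086 − 0.04193ρ)·Δh = 0
0.3086 − 0.04193ρ = −Δg_obs/Δh = 0.19137
ρ = (0.3086 − 0.19137) / 0.04193 = 2.80 g/cm³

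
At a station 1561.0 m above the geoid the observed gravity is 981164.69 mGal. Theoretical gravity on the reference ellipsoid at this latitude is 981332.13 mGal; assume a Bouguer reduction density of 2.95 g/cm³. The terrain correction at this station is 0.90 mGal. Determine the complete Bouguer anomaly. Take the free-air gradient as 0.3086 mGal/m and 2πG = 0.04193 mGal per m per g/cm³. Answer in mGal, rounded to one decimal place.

Free-air correction = 0.3086 × 1561.0 = 481.72 mGal
Free-air anomaly = 981164.69 − 981332.13 + (481.72) = 314.28 mGal
Bouguer slab correction = 0.04193 × 2.95 × 1561.0 = 193.09 mGal
Simple Bouguer anomaly = 314.28 − (193.09) = 121.19 mGal
Complete Bouguer anomaly = 121.19 + 0.90 = 122.09 mGal

122.1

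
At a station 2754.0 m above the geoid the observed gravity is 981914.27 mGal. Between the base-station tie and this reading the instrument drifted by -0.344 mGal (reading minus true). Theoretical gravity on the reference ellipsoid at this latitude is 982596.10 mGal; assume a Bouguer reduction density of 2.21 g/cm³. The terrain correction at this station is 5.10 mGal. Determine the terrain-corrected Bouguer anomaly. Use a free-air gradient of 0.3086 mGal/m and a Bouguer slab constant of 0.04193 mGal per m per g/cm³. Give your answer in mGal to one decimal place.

-81.7

Drift-corrected reading = 981914.27 − (-0.344) = 981914.614 mGal
Free-air correction = 0.3086 × 2754.0 = 849.88 mGal
Free-air anomaly = 981914.614 − 982596.10 + (849.88) = 168.394 mGal
Bouguer slab correction = 0.04193 × 2.21 × 2754.0 = 255.20 mGal
Simple Bouguer anomaly = 168.394 − (255.20) = -86.806 mGal
Complete Bouguer anomaly = -86.806 + 5.10 = -81.706 mGal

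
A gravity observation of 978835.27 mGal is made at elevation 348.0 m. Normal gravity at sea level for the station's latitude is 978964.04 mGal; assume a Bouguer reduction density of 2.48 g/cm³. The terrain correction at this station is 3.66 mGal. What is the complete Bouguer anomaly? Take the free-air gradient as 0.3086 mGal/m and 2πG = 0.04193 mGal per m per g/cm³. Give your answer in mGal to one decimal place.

Free-air correction = 0.3086 × 348.0 = 107.39 mGal
Free-air anomaly = 978835.27 − 978964.04 + (107.39) = -21.38 mGal
Bouguer slab correction = 0.04193 × 2.48 × 348.0 = 36.19 mGal
Simple Bouguer anomaly = -21.38 − (36.19) = -57.57 mGal
Complete Bouguer anomaly = -57.57 + 3.66 = -53.91 mGal

-53.9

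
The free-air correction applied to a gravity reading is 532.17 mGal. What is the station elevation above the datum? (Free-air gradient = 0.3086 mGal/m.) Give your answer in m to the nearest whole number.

1724

h = 532.17 / 0.3086 = 1724.47 m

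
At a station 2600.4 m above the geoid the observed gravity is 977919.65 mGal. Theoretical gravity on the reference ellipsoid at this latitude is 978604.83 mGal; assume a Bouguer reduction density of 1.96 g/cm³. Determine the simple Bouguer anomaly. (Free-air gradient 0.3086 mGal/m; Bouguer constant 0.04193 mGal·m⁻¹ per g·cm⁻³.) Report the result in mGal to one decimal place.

-96.4

Free-air correction = 0.3086 × 2600.4 = 802.48 mGal
Free-air anomaly = 977919.65 − 978604.83 + (802.48) = 117.30 mGal
Bouguer slab correction = 0.04193 × 1.96 × 2600.4 = 213.71 mGal
Simple Bouguer anomaly = 117.30 − (213.71) = -96.41 mGal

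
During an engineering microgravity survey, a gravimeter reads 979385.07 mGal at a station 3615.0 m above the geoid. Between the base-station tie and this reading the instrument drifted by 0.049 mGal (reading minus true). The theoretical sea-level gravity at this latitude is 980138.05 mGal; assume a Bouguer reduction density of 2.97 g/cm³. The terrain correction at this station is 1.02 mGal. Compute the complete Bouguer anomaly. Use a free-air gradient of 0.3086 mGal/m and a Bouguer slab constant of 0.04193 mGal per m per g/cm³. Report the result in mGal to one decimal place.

-86.6

Drift-corrected reading = 979385.07 − (0.049) = 979385.021 mGal
Free-air correction = 0.3086 × 3615.0 = 1115.59 mGal
Free-air anomaly = 979385.021 − 980138.05 + (1115.59) = 362.561 mGal
Bouguer slab correction = 0.04193 × 2.97 × 3615.0 = 450.18 mGal
Simple Bouguer anomaly = 362.561 − (450.18) = -87.619 mGal
Complete Bouguer anomaly = -87.619 + 1.02 = -86.599 mGal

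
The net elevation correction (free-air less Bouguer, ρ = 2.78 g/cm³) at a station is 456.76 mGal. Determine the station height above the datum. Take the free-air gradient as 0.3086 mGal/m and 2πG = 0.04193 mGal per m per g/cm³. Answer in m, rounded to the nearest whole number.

Combined gradient = 0.3086 − 0.04193 × 2.78 = 0.1920346 mGal/m
h = 456.76 / 0.1920346 = 2378.53 m

2379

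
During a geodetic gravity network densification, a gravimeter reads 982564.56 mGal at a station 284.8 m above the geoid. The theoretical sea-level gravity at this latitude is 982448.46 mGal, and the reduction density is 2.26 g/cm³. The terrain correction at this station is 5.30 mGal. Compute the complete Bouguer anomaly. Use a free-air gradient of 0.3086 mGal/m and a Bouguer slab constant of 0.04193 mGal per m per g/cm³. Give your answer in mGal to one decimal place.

182.3

Free-air correction = 0.3086 × 284.8 = 87.89 mGal
Free-air anomaly = 982564.56 − 982448.46 + (87.89) = 203.99 mGal
Bouguer slab correction = 0.04193 × 2.26 × 284.8 = 26.99 mGal
Simple Bouguer anomaly = 203.99 − (26.99) = 177.00 mGal
Complete Bouguer anomaly = 177.00 + 5.30 = 182.30 mGal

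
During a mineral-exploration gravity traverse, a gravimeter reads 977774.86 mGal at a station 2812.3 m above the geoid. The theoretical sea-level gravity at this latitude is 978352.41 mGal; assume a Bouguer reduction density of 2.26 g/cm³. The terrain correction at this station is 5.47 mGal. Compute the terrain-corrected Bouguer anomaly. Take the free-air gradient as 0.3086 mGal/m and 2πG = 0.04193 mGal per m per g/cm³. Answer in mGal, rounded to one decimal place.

29.3

Free-air correction = 0.3086 × 2812.3 = 867.88 mGal
Free-air anomaly = 977774.86 − 978352.41 + (867.88) = 290.33 mGal
Bouguer slab correction = 0.04193 × 2.26 × 2812.3 = 266.50 mGal
Simple Bouguer anomaly = 290.33 − (266.50) = 23.83 mGal
Complete Bouguer anomaly = 23.83 + 5.47 = 29.30 mGal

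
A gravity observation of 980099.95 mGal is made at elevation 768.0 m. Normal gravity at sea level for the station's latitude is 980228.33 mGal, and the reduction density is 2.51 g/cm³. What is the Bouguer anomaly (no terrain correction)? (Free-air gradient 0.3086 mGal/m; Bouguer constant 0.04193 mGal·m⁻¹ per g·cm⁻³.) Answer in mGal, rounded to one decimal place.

Free-air correction = 0.3086 × 768.0 = 237.00 mGal
Free-air anomaly = 980099.95 − 980228.33 + (237.00) = 108.62 mGal
Bouguer slab correction = 0.04193 × 2.51 × 768.0 = 80.83 mGal
Simple Bouguer anomaly = 108.62 − (80.83) = 27.79 mGal

27.8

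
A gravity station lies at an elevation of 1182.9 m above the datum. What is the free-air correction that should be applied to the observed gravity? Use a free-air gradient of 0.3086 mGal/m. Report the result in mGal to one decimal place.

365.0

Free-air correction = 0.3086 × 1182.9 = 365.0 mGal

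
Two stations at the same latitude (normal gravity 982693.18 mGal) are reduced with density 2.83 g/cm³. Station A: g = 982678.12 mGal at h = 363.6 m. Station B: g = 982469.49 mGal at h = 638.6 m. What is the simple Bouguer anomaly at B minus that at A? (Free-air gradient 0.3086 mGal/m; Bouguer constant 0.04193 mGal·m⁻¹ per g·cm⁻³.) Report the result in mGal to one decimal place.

-156.4

Δg_SB(A) = 982678.12 − 982693.18 + 0.3086×363.6 − 0.04193×2.83×363.6 = 54.00 mGal
Δg_SB(B) = 982469.49 − 982693.18 + 0.3086×638.6 − 0.04193×2.83×638.6 = -102.40 mGal
Difference = -102.40 − (54.00) = -156.40 mGal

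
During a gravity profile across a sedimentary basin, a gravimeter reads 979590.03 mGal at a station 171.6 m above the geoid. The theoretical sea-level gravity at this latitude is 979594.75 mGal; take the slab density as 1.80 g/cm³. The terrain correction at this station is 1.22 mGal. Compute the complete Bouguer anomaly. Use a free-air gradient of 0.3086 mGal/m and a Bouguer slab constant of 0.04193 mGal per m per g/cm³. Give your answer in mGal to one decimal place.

36.5

Free-air correction = 0.3086 × 171.6 = 52.96 mGal
Free-air anomaly = 979590.03 − 979594.75 + (52.96) = 48.24 mGal
Bouguer slab correction = 0.04193 × 1.80 × 171.6 = 12.95 mGal
Simple Bouguer anomaly = 48.24 − (12.95) = 35.29 mGal
Complete Bouguer anomaly = 35.29 + 1.22 = 36.51 mGal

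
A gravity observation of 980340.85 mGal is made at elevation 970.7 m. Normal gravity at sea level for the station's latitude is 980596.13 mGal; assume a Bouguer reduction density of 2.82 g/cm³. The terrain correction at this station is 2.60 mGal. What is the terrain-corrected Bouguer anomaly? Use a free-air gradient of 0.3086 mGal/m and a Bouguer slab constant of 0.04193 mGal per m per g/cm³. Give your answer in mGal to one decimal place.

-67.9

Free-air correction = 0.3086 × 970.7 = 299.56 mGal
Free-air anomaly = 980340.85 − 980596.13 + (299.56) = 44.28 mGal
Bouguer slab correction = 0.04193 × 2.82 × 970.7 = 114.78 mGal
Simple Bouguer anomaly = 44.28 − (114.78) = -70.50 mGal
Complete Bouguer anomaly = -70.50 + 2.60 = -67.90 mGal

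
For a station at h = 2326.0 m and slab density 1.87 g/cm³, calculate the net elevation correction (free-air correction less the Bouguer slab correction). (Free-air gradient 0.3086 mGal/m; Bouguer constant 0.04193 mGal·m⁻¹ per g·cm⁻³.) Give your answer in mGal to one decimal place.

535.4

Combined gradient = 0.3086 − 0.04193 × 1.87 = 0.2301909 mGal/m
Combined elevation correction = 0.2301909 × 2326.0 = 535.4 mGal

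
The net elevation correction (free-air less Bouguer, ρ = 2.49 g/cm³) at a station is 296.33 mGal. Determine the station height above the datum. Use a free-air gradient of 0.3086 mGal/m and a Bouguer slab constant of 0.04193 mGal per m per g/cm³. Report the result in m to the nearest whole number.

1451

Combined gradient = 0.3086 − 0.04193 × 2.49 = 0.2041943 mGal/m
h = 296.33 / 0.2041943 = 1451.22 m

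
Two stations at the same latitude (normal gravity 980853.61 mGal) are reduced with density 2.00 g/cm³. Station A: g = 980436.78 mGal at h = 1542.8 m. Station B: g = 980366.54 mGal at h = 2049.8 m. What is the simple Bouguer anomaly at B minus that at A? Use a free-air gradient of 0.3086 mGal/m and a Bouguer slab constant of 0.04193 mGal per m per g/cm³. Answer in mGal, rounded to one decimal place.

Δg_SB(A) = 980436.78 − 980853.61 + 0.3086×1542.8 − 0.04193×2.00×1542.8 = -70.10 mGal
Δg_SB(B) = 980366.54 − 980853.61 + 0.3086×2049.8 − 0.04193×2.00×2049.8 = -26.40 mGal
Difference = -26.40 − (-70.10) = 43.70 mGal

43.7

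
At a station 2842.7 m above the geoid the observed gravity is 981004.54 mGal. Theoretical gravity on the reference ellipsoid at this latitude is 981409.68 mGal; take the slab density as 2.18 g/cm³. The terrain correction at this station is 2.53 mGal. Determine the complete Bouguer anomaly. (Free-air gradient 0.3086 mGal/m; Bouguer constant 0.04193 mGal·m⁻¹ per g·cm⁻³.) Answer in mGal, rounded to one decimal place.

Free-air correction = 0.3086 × 2842.7 = 877.26 mGal
Free-air anomaly = 981004.54 − 981409.68 + (877.26) = 472.12 mGal
Bouguer slab correction = 0.04193 × 2.18 × 2842.7 = 259.84 mGal
Simple Bouguer anomaly = 472.12 − (259.84) = 212.28 mGal
Complete Bouguer anomaly = 212.28 + 2.53 = 214.81 mGal

214.8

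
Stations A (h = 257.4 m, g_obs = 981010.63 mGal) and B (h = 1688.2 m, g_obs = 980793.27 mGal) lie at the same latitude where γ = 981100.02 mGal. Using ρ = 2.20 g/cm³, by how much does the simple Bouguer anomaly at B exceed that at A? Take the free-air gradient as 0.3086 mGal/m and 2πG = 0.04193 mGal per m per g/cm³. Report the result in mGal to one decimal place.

Δg_SB(A) = 981010.63 − 981100.02 + 0.3086×257.4 − 0.04193×2.20×257.4 = -33.70 mGal
Δg_SB(B) = 980793.27 − 981100.02 + 0.3086×1688.2 − 0.04193×2.20×1688.2 = 58.50 mGal
Difference = 58.50 − (-33.70) = 92.20 mGal

92.2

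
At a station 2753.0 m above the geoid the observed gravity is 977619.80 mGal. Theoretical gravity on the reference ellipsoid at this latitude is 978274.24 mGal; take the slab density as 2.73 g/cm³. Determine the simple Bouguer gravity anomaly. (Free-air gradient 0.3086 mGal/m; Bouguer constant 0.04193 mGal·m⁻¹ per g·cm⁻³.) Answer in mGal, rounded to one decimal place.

-120.0

Free-air correction = 0.3086 × 2753.0 = 849.58 mGal
Free-air anomaly = 977619.80 − 978274.24 + (849.58) = 195.14 mGal
Bouguer slab correction = 0.04193 × 2.73 × 2753.0 = 315.13 mGal
Simple Bouguer anomaly = 195.14 − (315.13) = -119.99 mGal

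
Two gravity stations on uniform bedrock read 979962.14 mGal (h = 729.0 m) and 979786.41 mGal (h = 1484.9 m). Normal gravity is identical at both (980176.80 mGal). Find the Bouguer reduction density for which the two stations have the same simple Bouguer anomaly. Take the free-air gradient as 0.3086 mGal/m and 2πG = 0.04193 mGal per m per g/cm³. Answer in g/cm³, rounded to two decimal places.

Δg_obs = 979786.41 − 979962.14 = -175.73 mGal over Δh = 1484.9 − 729.0 = 755.9 m
Equal Bouguer anomalies ⇒ Δg_obs + (0.3086 − 0.04193ρ)·Δh = 0
0.3086 − 0.04193ρ = −Δg_obs/Δh = 0.23248
ρ = (0.3086 − 0.23248) / 0.04193 = 1.82 g/cm³

1.82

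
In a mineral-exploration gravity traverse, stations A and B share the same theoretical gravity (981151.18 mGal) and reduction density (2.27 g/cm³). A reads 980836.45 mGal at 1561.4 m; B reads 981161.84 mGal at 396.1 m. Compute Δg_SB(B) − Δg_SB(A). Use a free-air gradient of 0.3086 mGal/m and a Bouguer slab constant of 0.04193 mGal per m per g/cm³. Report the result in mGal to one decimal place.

76.7

Δg_SB(A) = 980836.45 − 981151.18 + 0.3086×1561.4 − 0.04193×2.27×1561.4 = 18.50 mGal
Δg_SB(B) = 981161.84 − 981151.18 + 0.3086×396.1 − 0.04193×2.27×396.1 = 95.20 mGal
Difference = 95.20 − (18.50) = 76.70 mGal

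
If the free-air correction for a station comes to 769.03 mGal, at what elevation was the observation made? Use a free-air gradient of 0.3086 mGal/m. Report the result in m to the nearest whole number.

h = 769.03 / 0.3086 = 2492.00 m

2492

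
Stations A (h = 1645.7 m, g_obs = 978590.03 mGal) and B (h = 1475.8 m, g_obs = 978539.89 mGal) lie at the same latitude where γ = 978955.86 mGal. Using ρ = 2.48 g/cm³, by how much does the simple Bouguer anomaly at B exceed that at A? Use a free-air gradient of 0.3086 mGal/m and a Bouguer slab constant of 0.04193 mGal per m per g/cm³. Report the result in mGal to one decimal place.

Δg_SB(A) = 978590.03 − 978955.86 + 0.3086×1645.7 − 0.04193×2.48×1645.7 = -29.10 mGal
Δg_SB(B) = 978539.89 − 978955.86 + 0.3086×1475.8 − 0.04193×2.48×1475.8 = -114.00 mGal
Difference = -114.00 − (-29.10) = -84.90 mGal

-84.9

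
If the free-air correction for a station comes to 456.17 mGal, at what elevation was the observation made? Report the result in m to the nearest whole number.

1478

h = 456.17 / 0.3086 = 1478.19 m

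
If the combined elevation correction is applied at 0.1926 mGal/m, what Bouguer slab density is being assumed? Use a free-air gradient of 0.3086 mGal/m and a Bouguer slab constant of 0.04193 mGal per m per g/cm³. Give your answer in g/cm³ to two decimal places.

2.77

0.1926 = 0.3086 − 0.04193 × ρ
ρ = (0.3086 − 0.1926) / 0.04193 = 2.77 g/cm³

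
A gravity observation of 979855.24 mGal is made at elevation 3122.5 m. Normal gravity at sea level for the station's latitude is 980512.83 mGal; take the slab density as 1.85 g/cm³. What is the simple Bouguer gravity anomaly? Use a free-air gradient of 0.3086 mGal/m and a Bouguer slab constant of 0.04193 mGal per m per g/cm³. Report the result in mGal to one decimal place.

Free-air correction = 0.3086 × 3122.5 = 963.60 mGal
Free-air anomaly = 979855.24 − 980512.83 + (963.60) = 306.01 mGal
Bouguer slab correction = 0.04193 × 1.85 × 3122.5 = 242.21 mGal
Simple Bouguer anomaly = 306.01 − (242.21) = 63.80 mGal

63.8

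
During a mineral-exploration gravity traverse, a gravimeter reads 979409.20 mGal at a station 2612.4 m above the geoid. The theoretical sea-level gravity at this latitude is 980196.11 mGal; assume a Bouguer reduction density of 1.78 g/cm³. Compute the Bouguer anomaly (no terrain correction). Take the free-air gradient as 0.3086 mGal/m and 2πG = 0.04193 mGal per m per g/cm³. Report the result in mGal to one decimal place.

-175.7

Free-air correction = 0.3086 × 2612.4 = 806.19 mGal
Free-air anomaly = 979409.20 − 980196.11 + (806.19) = 19.28 mGal
Bouguer slab correction = 0.04193 × 1.78 × 2612.4 = 194.98 mGal
Simple Bouguer anomaly = 19.28 − (194.98) = -175.70 mGal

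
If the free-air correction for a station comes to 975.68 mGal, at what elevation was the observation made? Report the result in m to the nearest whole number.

h = 975.68 / 0.3086 = 3161.63 m

3162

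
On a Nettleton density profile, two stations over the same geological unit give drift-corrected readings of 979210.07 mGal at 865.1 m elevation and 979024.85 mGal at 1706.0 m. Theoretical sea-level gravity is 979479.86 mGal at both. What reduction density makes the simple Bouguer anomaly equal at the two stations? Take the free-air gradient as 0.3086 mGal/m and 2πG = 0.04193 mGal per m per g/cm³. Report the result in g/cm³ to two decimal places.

Δg_obs = 979024.85 − 979210.07 = -185.22 mGal over Δh = 1706.0 − 865.1 = 840.9 m
Equal Bouguer anomalies ⇒ Δg_obs + (0.3086 − 0.04193ρ)·Δh = 0
0.3086 − 0.04193ρ = −Δg_obs/Δh = 0.22026
ρ = (0.3086 − 0.22026) / 0.04193 = 2.11 g/cm³

2.11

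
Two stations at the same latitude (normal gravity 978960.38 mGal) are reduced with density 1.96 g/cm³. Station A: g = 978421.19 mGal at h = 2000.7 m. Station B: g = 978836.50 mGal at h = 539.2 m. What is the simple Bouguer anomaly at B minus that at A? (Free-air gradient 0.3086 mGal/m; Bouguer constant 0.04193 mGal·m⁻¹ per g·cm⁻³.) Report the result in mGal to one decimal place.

Δg_SB(A) = 978421.19 − 978960.38 + 0.3086×2000.7 − 0.04193×1.96×2000.7 = -86.20 mGal
Δg_SB(B) = 978836.50 − 978960.38 + 0.3086×539.2 − 0.04193×1.96×539.2 = -1.80 mGal
Difference = -1.80 − (-86.20) = 84.40 mGal

84.4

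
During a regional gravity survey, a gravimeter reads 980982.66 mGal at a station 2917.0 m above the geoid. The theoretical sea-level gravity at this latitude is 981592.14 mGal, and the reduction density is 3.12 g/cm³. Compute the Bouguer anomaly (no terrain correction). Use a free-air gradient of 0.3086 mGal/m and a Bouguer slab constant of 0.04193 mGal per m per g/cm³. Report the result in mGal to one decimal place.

-90.9

Free-air correction = 0.3086 × 2917.0 = 900.19 mGal
Free-air anomaly = 980982.66 − 981592.14 + (900.19) = 290.71 mGal
Bouguer slab correction = 0.04193 × 3.12 × 2917.0 = 381.61 mGal
Simple Bouguer anomaly = 290.71 − (381.61) = -90.90 mGal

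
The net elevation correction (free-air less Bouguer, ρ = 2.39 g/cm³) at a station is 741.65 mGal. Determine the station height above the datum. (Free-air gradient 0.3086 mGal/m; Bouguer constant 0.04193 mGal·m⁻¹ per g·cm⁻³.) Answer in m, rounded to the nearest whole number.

Combined gradient = 0.3086 − 0.04193 × 2.39 = 0.2083873 mGal/m
h = 741.65 / 0.2083873 = 3559.00 m

3559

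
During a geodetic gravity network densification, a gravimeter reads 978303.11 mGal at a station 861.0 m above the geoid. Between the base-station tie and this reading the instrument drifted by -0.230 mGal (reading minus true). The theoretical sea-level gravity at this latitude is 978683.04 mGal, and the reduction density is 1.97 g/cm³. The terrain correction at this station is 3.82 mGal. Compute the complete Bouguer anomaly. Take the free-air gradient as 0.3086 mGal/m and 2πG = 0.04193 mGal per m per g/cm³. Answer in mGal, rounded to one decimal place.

Drift-corrected reading = 978303.11 − (-0.230) = 978303.340 mGal
Free-air correction = 0.3086 × 861.0 = 265.70 mGal
Free-air anomaly = 978303.340 − 978683.04 + (265.70) = -114.000 mGal
Bouguer slab correction = 0.04193 × 1.97 × 861.0 = 71.12 mGal
Simple Bouguer anomaly = -114.000 − (71.12) = -185.120 mGal
Complete Bouguer anomaly = -185.120 + 3.82 = -181.300 mGal

-181.3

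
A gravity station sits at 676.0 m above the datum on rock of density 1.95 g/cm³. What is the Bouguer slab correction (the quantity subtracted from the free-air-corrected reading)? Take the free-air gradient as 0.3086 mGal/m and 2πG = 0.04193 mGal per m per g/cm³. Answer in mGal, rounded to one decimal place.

Bouguer slab correction = 0.04193 × 1.95 × 676.0 = 55.3 mGal

55.3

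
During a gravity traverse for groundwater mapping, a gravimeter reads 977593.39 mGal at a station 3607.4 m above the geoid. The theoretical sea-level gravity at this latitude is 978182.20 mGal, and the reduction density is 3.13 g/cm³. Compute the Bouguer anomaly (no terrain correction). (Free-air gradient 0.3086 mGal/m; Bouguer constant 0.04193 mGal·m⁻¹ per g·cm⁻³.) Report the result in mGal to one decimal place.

Free-air correction = 0.3086 × 3607.4 = 1113.24 mGal
Free-air anomaly = 977593.39 − 978182.20 + (1113.24) = 524.43 mGal
Bouguer slab correction = 0.04193 × 3.13 × 3607.4 = 473.44 mGal
Simple Bouguer anomaly = 524.43 − (473.44) = 50.99 mGal

51.0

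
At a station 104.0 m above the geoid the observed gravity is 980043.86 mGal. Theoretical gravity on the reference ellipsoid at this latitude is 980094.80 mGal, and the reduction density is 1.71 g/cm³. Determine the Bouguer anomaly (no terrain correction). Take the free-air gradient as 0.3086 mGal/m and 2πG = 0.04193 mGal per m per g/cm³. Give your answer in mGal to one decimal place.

Free-air correction = 0.3086 × 104.0 = 32.09 mGal
Free-air anomaly = 980043.86 − 980094.80 + (32.09) = -18.85 mGal
Bouguer slab correction = 0.04193 × 1.71 × 104.0 = 7.46 mGal
Simple Bouguer anomaly = -18.85 − (7.46) = -26.31 mGal

-26.3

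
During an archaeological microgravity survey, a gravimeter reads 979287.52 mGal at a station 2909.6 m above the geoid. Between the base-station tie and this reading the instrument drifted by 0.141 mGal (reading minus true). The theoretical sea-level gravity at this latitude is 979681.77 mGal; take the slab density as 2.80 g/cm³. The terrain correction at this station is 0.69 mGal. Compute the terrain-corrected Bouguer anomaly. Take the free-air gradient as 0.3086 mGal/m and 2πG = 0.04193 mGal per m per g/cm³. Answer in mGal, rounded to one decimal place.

162.6

Drift-corrected reading = 979287.52 − (0.141) = 979287.379 mGal
Free-air correction = 0.3086 × 2909.6 = 897.90 mGal
Free-air anomaly = 979287.379 − 979681.77 + (897.90) = 503.509 mGal
Bouguer slab correction = 0.04193 × 2.80 × 2909.6 = 341.60 mGal
Simple Bouguer anomaly = 503.509 − (341.60) = 161.909 mGal
Complete Bouguer anomaly = 161.909 + 0.69 = 162.599 mGal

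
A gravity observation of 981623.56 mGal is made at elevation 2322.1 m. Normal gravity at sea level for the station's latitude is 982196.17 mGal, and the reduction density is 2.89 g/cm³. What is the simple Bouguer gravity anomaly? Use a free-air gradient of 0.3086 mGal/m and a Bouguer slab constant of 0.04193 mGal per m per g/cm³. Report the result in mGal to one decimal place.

Free-air correction = 0.3086 × 2322.1 = 716.60 mGal
Free-air anomaly = 981623.56 − 982196.17 + (716.60) = 143.99 mGal
Bouguer slab correction = 0.04193 × 2.89 × 2322.1 = 281.39 mGal
Simple Bouguer anomaly = 143.99 − (281.39) = -137.40 mGal

-137.4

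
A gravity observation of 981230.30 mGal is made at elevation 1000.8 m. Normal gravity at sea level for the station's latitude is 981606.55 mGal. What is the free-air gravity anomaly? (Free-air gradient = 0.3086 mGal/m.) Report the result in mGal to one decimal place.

-67.4

Free-air correction = 0.3086 × 1000.8 = 308.85 mGal
Free-air anomaly = 981230.30 − 981606.55 + (308.85) = -67.40 mGal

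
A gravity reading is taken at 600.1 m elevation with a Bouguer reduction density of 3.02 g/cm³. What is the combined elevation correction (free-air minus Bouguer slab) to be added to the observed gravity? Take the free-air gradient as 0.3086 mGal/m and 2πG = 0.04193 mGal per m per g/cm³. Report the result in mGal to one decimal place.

109.2

Combined gradient = 0.3086 − 0.04193 × 3.02 = 0.1819714 mGal/m
Combined elevation correction = 0.1819714 × 600.1 = 109.2 mGal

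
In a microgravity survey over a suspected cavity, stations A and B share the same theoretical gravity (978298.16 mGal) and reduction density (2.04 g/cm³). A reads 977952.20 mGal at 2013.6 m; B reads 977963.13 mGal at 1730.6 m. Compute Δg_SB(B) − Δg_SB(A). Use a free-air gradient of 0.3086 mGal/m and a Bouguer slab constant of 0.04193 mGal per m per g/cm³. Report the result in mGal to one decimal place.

-52.2

Δg_SB(A) = 977952.20 − 978298.16 + 0.3086×2013.6 − 0.04193×2.04×2013.6 = 103.20 mGal
Δg_SB(B) = 977963.13 − 978298.16 + 0.3086×1730.6 − 0.04193×2.04×1730.6 = 51.00 mGal
Difference = 51.00 − (103.20) = -52.20 mGal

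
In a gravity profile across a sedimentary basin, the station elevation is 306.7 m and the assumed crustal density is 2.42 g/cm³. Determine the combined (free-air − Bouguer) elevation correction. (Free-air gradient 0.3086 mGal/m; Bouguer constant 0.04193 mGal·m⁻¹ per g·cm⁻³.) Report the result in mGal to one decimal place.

Combined gradient = 0.3086 − 0.04193 × 2.42 = 0.2071294 mGal/m
Combined elevation correction = 0.2071294 × 306.7 = 63.5 mGal

63.5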